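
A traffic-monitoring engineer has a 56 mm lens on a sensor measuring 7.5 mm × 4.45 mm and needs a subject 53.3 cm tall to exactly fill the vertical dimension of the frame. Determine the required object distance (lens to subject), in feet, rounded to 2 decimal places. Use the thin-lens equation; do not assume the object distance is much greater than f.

W: 53.3 cm = 533 mm.
Magnification m = h/W = dᵢ/dₒ; combined with 1/f = 1/dₒ + 1/dᵢ this gives dₒ = f·(1 + W/h).
dₒ = 56 mm × (1 + 533/4.45) = 56 × 120.7753 ≈ 6763.416 mm = 6763.416/304.8 ft = 22.1897 ft.

22.19 ft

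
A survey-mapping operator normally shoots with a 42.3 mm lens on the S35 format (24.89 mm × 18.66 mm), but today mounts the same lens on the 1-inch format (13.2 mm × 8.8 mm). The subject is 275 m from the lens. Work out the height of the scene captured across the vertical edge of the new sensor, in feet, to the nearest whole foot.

188 ft

The focal length stays 42.3 mm; the relevant sensor dimension is now h = 8.8 mm. Object distance dₒ = 275 m = 275000 mm.
Thin-lens field height W = h·(dₒ − f)/f = 8.8 × (275000 − 42.3)/42.3 ≈ 57201.602 mm = 57201.602/304.8 ft = 187.669 ft.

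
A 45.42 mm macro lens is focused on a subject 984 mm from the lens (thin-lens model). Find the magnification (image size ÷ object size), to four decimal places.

Thin lens: 1/f = 1/dₒ + 1/dᵢ → 1/dᵢ = 1/45.42 − 1/984 = 0.0210005 mm⁻¹, so dᵢ ≈ 47.6180 mm.
Magnification m = dᵢ/dₒ = 47.6180/984 ≈ 0.04839.

0.0484×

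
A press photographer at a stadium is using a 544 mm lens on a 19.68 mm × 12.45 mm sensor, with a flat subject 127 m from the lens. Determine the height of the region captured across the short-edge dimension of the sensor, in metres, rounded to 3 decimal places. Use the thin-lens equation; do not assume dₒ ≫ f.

2.894 m

dₒ: 127 m = 127000 mm.
Similar triangles through the lens centre give W/dₒ = h/dᵢ; with 1/f = 1/dₒ + 1/dᵢ this gives W = h·(dₒ − f)/f.
W = 12.45 mm × (127000 − 544) / 544 = 12.45 × 232.4559 ≈ 2894.076 mm = 2.89408 m.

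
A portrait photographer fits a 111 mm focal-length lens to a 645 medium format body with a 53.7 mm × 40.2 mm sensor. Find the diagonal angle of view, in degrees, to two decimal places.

33.63°

Sensor diagonal = √(53.7² + 40.2²) = √4499.7300 ≈ 67.0800 mm.
Angle of view α = 2·arctan(d/2f) with d = 67.0800 mm and f = 111 mm.
d/2f = 0.30216; arctan(0.30216) ≈ 16.8128°, so α ≈ 33.6257°.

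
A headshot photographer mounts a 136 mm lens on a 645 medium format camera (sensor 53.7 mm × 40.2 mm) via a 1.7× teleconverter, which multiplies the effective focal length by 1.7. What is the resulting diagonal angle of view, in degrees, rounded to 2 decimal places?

16.51°

Effective focal length f = 136 × 1.7 = 231.2 mm.
Sensor diagonal = √(53.7² + 40.2²) = √4499.7300 ≈ 67.0800 mm.
α = 2·arctan(67.080 / (2 × 231.2)) = 2·arctan(0.14507) ≈ 16.5085°.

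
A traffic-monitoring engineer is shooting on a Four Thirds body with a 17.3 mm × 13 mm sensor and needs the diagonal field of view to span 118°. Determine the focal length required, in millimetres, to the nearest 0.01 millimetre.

6.50 mm

Sensor diagonal = √(17.3² + 13²) = √468.2900 ≈ 21.6400 mm.
From α = 2·arctan(d/2f) we get f = d / (2·tan(α/2)).
With d = 21.6400 mm and α/2 = 59°, tan(α/2) ≈ 1.66428, so f ≈ 21.6400 / 3.32856 ≈ 6.5013 mm.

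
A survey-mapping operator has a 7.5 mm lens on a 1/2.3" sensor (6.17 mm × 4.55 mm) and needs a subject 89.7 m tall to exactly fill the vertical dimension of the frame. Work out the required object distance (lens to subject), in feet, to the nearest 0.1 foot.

485.1 ft

W: 89.7 m = 89700 mm.
Magnification m = h/W = dᵢ/dₒ; combined with 1/f = 1/dₒ + 1/dᵢ this gives dₒ = f·(1 + W/h).
dₒ = 7.5 mm × (1 + 89700/4.55) = 7.5 × 19715.2857 ≈ 147864.643 mm = 147864.643/304.8 ft = 485.12 ft.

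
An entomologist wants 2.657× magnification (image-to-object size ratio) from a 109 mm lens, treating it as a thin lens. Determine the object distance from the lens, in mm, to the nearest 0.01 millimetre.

With m = dᵢ/dₒ and 1/f = 1/dₒ + 1/dᵢ, substituting dᵢ = m·dₒ gives 1/f = (1 + 1/m)/dₒ, hence dₒ = f·(1 + 1/m).
dₒ = 109 × (1 + 1/2.657) = 109 × 1.37636 ≈ 150.024 mm.

150.02 mm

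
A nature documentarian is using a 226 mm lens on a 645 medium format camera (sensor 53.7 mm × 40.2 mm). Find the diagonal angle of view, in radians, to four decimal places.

Sensor diagonal = √(53.7² + 40.2²) = √4499.7300 ≈ 67.0800 mm.
Angle of view α = 2·arctan(d/2f) with d = 67.0800 mm and f = 226 mm.
d/2f = 0.14841; arctan(0.14841) ≈ 0.1473 rad, so α ≈ 0.2947 rad.

0.2947 rad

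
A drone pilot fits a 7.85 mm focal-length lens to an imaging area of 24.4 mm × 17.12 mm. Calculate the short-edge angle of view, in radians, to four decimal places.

Angle of view α = 2·arctan(h/2f) with h = 17.12 mm and f = 7.85 mm.
h/2f = 1.09045; arctan(1.09045) ≈ 0.8286 rad, so α ≈ 1.6573 rad.

1.6573 rad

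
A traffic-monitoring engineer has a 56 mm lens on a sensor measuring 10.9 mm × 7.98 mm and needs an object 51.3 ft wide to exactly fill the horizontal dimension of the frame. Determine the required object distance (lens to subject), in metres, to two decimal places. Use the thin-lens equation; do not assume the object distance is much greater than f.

80.39 m

W: 51.3 ft × 304.8 mm/ft = 15636.24 mm.
Magnification m = w/W = dᵢ/dₒ; combined with 1/f = 1/dₒ + 1/dᵢ this gives dₒ = f·(1 + W/w).
dₒ = 56 mm × (1 + 15636.2/10.9) = 56 × 1435.5174 ≈ 80388.974 mm = 80.389 m.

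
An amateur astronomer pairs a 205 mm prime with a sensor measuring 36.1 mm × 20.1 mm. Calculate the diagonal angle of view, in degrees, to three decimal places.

Sensor diagonal = √(36.1² + 20.1²) = √1707.2200 ≈ 41.3185 mm.
Angle of view α = 2·arctan(d/2f) with d = 41.3185 mm and f = 205 mm.
d/2f = 0.10078; arctan(0.10078) ≈ 5.7547°, so α ≈ 11.5093°.

11.509°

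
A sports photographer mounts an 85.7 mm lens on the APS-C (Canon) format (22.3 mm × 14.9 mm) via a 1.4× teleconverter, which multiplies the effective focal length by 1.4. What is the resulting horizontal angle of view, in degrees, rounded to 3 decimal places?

Effective focal length f = 85.7 × 1.4 = 119.98 mm.
α = 2·arctan(22.3 / (2 × 119.98)) = 2·arctan(0.09293) ≈ 10.6187°.

10.619°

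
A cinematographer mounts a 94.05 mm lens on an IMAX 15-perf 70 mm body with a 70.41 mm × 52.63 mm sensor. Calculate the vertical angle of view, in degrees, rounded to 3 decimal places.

Angle of view α = 2·arctan(h/2f) with h = 52.63 mm and f = 94.05 mm.
h/2f = 0.27980; arctan(0.27980) ≈ 15.6315°, so α ≈ 31.2630°.

31.263°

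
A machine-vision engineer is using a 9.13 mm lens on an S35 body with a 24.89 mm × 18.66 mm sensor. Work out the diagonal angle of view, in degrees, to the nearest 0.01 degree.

Sensor diagonal = √(24.89² + 18.66²) = √967.7077 ≈ 31.1080 mm.
Angle of view α = 2·arctan(d/2f) with d = 31.1080 mm and f = 9.13 mm.
d/2f = 1.70361; arctan(1.70361) ≈ 59.5876°, so α ≈ 119.1752°.

119.18°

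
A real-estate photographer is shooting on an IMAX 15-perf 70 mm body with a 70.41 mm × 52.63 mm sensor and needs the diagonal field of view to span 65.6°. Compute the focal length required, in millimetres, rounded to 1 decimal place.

Sensor diagonal = √(70.41² + 52.63²) = √7727.4850 ≈ 87.9061 mm.
From α = 2·arctan(d/2f) we get f = d / (2·tan(α/2)).
With d = 87.9061 mm and α/2 = 32.8°, tan(α/2) ≈ 0.64446, so f ≈ 87.9061 / 1.28891 ≈ 68.2018 mm.

68.2 mm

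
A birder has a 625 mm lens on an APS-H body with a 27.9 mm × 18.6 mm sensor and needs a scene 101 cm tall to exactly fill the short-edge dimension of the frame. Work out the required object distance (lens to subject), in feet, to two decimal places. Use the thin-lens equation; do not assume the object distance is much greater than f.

W: 101 cm = 1010 mm.
Magnification m = h/W = dᵢ/dₒ; combined with 1/f = 1/dₒ + 1/dᵢ this gives dₒ = f·(1 + W/h).
dₒ = 625 mm × (1 + 1010/18.6) = 625 × 55.3011 ≈ 34563.172 mm = 34563.172/304.8 ft = 113.396 ft.

113.40 ft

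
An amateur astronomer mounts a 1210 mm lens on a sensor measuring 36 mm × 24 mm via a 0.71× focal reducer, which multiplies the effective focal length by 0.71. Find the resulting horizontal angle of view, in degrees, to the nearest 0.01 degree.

Effective focal length f = 1210 × 0.71 = 859.1 mm.
α = 2·arctan(36 / (2 × 859.1)) = 2·arctan(0.02095) ≈ 2.4006°.

2.40°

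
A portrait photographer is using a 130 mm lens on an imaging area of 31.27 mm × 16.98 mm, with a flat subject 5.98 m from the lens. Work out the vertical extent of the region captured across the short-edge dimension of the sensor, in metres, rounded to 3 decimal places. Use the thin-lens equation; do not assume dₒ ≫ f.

dₒ: 5.98 m = 5980 mm.
Similar triangles through the lens centre give W/dₒ = h/dᵢ; with 1/f = 1/dₒ + 1/dᵢ this gives W = h·(dₒ − f)/f.
W = 16.98 mm × (5980 − 130) / 130 = 16.98 × 45.0000 ≈ 764.100 mm = 0.7641 m.

0.764 m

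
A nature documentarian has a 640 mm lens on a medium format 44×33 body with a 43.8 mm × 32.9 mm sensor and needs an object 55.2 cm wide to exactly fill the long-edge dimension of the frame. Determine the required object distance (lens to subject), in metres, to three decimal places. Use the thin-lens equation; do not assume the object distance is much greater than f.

W: 55.2 cm = 552 mm.
Magnification m = w/W = dᵢ/dₒ; combined with 1/f = 1/dₒ + 1/dᵢ this gives dₒ = f·(1 + W/w).
dₒ = 640 mm × (1 + 552/43.8) = 640 × 13.6027 ≈ 8705.753 mm = 8.70575 m.

8.706 m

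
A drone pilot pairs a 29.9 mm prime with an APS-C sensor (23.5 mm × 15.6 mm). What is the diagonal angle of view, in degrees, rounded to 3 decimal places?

Sensor diagonal = √(23.5² + 15.6²) = √795.6100 ≈ 28.2066 mm.
Angle of view α = 2·arctan(d/2f) with d = 28.2066 mm and f = 29.9 mm.
d/2f = 0.47168; arctan(0.47168) ≈ 25.2524°, so α ≈ 50.5048°.

50.505°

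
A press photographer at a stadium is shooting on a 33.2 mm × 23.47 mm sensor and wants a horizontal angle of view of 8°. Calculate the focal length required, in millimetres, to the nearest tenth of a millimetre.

237.4 mm

From α = 2·arctan(w/2f) we get f = w / (2·tan(α/2)).
With w = 33.2 mm and α/2 = 4°, tan(α/2) ≈ 0.06993, so f ≈ 33.2 / 0.13985 ≈ 237.3911 mm.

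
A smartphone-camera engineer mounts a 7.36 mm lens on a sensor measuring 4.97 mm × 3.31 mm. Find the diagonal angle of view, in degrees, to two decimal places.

44.16°

Sensor diagonal = √(4.97² + 3.31²) = √35.6570 ≈ 5.9713 mm.
Angle of view α = 2·arctan(d/2f) with d = 5.9713 mm and f = 7.36 mm.
d/2f = 0.40566; arctan(0.40566) ≈ 22.0805°, so α ≈ 44.1611°.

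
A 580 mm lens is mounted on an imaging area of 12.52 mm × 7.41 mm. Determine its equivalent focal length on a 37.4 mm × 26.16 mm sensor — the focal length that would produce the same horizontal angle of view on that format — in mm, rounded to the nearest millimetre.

1733 mm

Equal angle of view means equal width/f ratio, so f₂ = f₁ · (width₂/width₁) = 580 × 37.4/12.52.
f₂ = 580 × 2.98722 ≈ 1732.588 mm.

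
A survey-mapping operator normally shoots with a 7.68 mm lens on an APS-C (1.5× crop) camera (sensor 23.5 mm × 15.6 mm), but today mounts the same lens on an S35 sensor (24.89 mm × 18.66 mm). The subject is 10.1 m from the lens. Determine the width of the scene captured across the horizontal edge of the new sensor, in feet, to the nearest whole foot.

107 ft

The focal length stays 7.68 mm; the relevant sensor dimension is now w = 24.89 mm. Object distance dₒ = 10.1 m = 10100 mm.
Thin-lens field width W = w·(dₒ − f)/f = 24.89 × (10100 − 7.68)/7.68 ≈ 32708.053 mm = 32708.053/304.8 ft = 107.31 ft.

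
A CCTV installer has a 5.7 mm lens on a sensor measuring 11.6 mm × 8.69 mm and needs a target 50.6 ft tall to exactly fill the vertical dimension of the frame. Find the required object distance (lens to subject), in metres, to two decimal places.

W: 50.6 ft × 304.8 mm/ft = 15422.88 mm.
Magnification m = h/W = dᵢ/dₒ; combined with 1/f = 1/dₒ + 1/dᵢ this gives dₒ = f·(1 + W/h).
dₒ = 5.7 mm × (1 + 15422.9/8.69) = 5.7 × 1775.7848 ≈ 10121.973 mm = 10.122 m.

10.12 m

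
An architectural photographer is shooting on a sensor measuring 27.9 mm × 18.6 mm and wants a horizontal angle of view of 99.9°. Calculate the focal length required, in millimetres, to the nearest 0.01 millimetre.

From α = 2·arctan(w/2f) we get f = w / (2·tan(α/2)).
With w = 27.9 mm and α/2 = 49.95°, tan(α/2) ≈ 1.18964, so f ≈ 27.9 / 2.37929 ≈ 11.7262 mm.

11.73 mm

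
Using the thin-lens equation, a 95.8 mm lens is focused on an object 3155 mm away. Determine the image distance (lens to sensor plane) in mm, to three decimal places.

1/dᵢ = 1/f − 1/dₒ = 1/95.8 − 1/3155 = 0.0101215 mm⁻¹.
dᵢ = 1/0.0101215 ≈ 98.8000 mm.

98.800 mm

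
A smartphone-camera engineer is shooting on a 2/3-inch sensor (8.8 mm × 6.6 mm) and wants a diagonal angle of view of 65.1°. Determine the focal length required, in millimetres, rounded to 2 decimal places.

Sensor diagonal = √(8.8² + 6.6²) = √121.0000 ≈ 11.0000 mm.
From α = 2·arctan(d/2f) we get f = d / (2·tan(α/2)).
With d = 11.0000 mm and α/2 = 32.55°, tan(α/2) ≈ 0.63830, so f ≈ 11.0000 / 1.27660 ≈ 8.6167 mm.

8.62 mm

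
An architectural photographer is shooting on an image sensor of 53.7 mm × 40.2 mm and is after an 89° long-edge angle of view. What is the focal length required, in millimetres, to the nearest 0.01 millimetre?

From α = 2·arctan(w/2f) we get f = w / (2·tan(α/2)).
With w = 53.7 mm and α/2 = 44.5°, tan(α/2) ≈ 0.98270, so f ≈ 53.7 / 1.96539 ≈ 27.3228 mm.

27.32 mm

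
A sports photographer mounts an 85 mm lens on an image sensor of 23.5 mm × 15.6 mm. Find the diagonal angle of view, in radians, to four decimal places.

0.3288 rad

Sensor diagonal = √(23.5² + 15.6²) = √795.6100 ≈ 28.2066 mm.
Angle of view α = 2·arctan(d/2f) with d = 28.2066 mm and f = 85 mm.
d/2f = 0.16592; arctan(0.16592) ≈ 0.1644 rad, so α ≈ 0.3288 rad.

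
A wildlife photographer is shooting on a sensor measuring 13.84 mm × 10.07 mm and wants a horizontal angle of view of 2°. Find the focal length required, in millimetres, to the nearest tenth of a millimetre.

396.4 mm

From α = 2·arctan(w/2f) we get f = w / (2·tan(α/2)).
With w = 13.84 mm and α/2 = 1°, tan(α/2) ≈ 0.01746, so f ≈ 13.84 / 0.03491 ≈ 396.4465 mm.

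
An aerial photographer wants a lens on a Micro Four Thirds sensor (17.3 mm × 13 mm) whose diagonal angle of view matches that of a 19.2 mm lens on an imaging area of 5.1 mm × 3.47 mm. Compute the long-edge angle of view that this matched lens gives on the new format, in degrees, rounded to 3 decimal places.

Sensor diagonal = √(5.1² + 3.47²) = √38.0509 ≈ 6.1685 mm.
Sensor diagonal = √(17.3² + 13²) = √468.2900 ≈ 21.6400 mm.
Equal diagonal AOV ⇒ f₂ = f₁ · 21.6400/6.1685 = 19.2 × 3.50812 ≈ 67.3560 mm.
Long-edge AOV on the new format = 2·arctan(17.3 / (2 × 67.3560)) = 2·arctan(0.12842) ≈ 14.6360°.

14.636°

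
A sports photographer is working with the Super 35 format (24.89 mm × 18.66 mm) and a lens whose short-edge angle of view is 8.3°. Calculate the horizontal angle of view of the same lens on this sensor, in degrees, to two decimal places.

From the short-edge AOV: f = 18.66 / (2·tan(4.15°)) = 18.66 / 0.14512 ≈ 128.5866 mm.
Horizontal AOV = 2·arctan(24.89 / (2 × 128.5866)) = 2·arctan(0.09678) ≈ 11.0561°.

11.06°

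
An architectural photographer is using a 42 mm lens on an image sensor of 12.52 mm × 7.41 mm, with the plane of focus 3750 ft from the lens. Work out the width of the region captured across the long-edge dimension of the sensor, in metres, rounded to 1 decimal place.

dₒ: 3750 ft × 304.8 mm/ft = 1142999.96 mm.
Similar triangles through the lens centre give W/dₒ = w/dᵢ; with 1/f = 1/dₒ + 1/dᵢ this gives W = w·(dₒ − f)/f.
W = 12.52 mm × (1.143e+06 − 42) / 42 = 12.52 × 27213.2848 ≈ 340710.326 mm = 340.71 m.

340.7 m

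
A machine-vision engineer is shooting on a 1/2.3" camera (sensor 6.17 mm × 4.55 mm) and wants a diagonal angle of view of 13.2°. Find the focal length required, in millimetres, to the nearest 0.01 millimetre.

Sensor diagonal = √(6.17² + 4.55²) = √58.7714 ≈ 7.6663 mm.
From α = 2·arctan(d/2f) we get f = d / (2·tan(α/2)).
With d = 7.6663 mm and α/2 = 6.6°, tan(α/2) ≈ 0.11570, so f ≈ 7.6663 / 0.23141 ≈ 33.1287 mm.

33.13 mm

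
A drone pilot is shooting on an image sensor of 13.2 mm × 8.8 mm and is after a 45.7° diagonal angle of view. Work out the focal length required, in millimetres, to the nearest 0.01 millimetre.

18.82 mm

Sensor diagonal = √(13.2² + 8.8²) = √251.6800 ≈ 15.8644 mm.
From α = 2·arctan(d/2f) we get f = d / (2·tan(α/2)).
With d = 15.8644 mm and α/2 = 22.85°, tan(α/2) ≈ 0.42139, so f ≈ 15.8644 / 0.84278 ≈ 18.8240 mm.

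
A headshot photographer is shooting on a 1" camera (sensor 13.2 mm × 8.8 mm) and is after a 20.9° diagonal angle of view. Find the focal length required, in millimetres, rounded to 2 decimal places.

Sensor diagonal = √(13.2² + 8.8²) = √251.6800 ≈ 15.8644 mm.
From α = 2·arctan(d/2f) we get f = d / (2·tan(α/2)).
With d = 15.8644 mm and α/2 = 10.45°, tan(α/2) ≈ 0.18444, so f ≈ 15.8644 / 0.36887 ≈ 43.0078 mm.

43.01 mm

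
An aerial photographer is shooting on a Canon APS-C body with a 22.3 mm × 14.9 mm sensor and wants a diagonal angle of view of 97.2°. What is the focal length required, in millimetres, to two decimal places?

11.82 mm

Sensor diagonal = √(22.3² + 14.9²) = √719.3000 ≈ 26.8198 mm.
From α = 2·arctan(d/2f) we get f = d / (2·tan(α/2)).
With d = 26.8198 mm and α/2 = 48.6°, tan(α/2) ≈ 1.13428, so f ≈ 26.8198 / 2.26855 ≈ 11.8224 mm.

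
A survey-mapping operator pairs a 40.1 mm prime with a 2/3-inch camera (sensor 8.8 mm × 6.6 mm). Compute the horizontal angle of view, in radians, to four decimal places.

Angle of view α = 2·arctan(w/2f) with w = 8.8 mm and f = 40.1 mm.
w/2f = 0.10973; arctan(0.10973) ≈ 0.1093 rad, so α ≈ 0.2186 rad.

0.2186 rad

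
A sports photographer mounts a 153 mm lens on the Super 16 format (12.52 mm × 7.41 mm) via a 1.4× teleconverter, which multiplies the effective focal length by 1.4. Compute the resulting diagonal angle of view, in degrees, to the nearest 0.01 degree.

Effective focal length f = 153 × 1.4 = 214.2 mm.
Sensor diagonal = √(12.52² + 7.41²) = √211.6585 ≈ 14.5485 mm.
α = 2·arctan(14.548 / (2 × 214.2)) = 2·arctan(0.03396) ≈ 3.8900°.

3.89°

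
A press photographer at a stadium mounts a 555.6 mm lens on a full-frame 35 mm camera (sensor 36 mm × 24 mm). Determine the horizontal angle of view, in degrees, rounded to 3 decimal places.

3.711°

Angle of view α = 2·arctan(w/2f) with w = 36 mm and f = 555.6 mm.
w/2f = 0.03240; arctan(0.03240) ≈ 1.8556°, so α ≈ 3.7112°.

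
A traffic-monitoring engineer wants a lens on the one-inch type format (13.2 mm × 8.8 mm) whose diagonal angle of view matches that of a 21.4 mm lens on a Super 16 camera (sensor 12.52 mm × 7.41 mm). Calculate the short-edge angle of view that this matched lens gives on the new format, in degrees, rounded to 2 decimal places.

Sensor diagonal = √(12.52² + 7.41²) = √211.6585 ≈ 14.5485 mm.
Sensor diagonal = √(13.2² + 8.8²) = √251.6800 ≈ 15.8644 mm.
Equal diagonal AOV ⇒ f₂ = f₁ · 15.8644/14.5485 = 21.4 × 1.09045 ≈ 23.3357 mm.
Short-edge AOV on the new format = 2·arctan(8.8 / (2 × 23.3357)) = 2·arctan(0.18855) ≈ 21.3558°.

21.36°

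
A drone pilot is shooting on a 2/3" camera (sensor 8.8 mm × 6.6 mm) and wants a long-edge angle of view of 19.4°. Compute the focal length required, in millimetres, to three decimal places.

From α = 2·arctan(w/2f) we get f = w / (2·tan(α/2)).
With w = 8.8 mm and α/2 = 9.7°, tan(α/2) ≈ 0.17093, so f ≈ 8.8 / 0.34187 ≈ 25.7411 mm.

25.741 mm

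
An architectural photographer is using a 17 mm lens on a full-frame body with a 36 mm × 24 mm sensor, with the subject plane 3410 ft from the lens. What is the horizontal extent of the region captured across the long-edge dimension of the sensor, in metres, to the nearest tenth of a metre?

dₒ: 3410 ft × 304.8 mm/ft = 1039367.97 mm.
Similar triangles through the lens centre give W/dₒ = w/dᵢ; with 1/f = 1/dₒ + 1/dᵢ this gives W = w·(dₒ − f)/f.
W = 36 mm × (1.03937e+06 − 17) / 17 = 36 × 61138.2922 ≈ 2200978.518 mm = 2200.98 m.

2201.0 m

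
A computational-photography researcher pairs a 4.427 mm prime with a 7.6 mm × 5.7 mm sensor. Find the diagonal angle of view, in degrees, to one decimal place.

Sensor diagonal = √(7.6² + 5.7²) = √90.2500 ≈ 9.5000 mm.
Angle of view α = 2·arctan(d/2f) with d = 9.5000 mm and f = 4.427 mm.
d/2f = 1.07296; arctan(1.07296) ≈ 47.0158°, so α ≈ 94.0316°.

94.0°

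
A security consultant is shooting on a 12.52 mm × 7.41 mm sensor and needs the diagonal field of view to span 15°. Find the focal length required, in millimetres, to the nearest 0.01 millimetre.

55.25 mm

Sensor diagonal = √(12.52² + 7.41²) = √211.6585 ≈ 14.5485 mm.
From α = 2·arctan(d/2f) we get f = d / (2·tan(α/2)).
With d = 14.5485 mm and α/2 = 7.5°, tan(α/2) ≈ 0.13165, so f ≈ 14.5485 / 0.26330 ≈ 55.2534 mm.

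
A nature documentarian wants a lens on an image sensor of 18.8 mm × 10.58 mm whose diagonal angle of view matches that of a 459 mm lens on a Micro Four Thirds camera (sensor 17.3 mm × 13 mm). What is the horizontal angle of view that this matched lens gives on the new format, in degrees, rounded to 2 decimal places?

Sensor diagonal = √(17.3² + 13²) = √468.2900 ≈ 21.6400 mm.
Sensor diagonal = √(18.8² + 10.58²) = √465.3764 ≈ 21.5726 mm.
Equal diagonal AOV ⇒ f₂ = f₁ · 21.5726/21.6400 = 459 × 0.99688 ≈ 457.5699 mm.
Horizontal AOV on the new format = 2·arctan(18.8 / (2 × 457.5699)) = 2·arctan(0.02054) ≈ 2.3538°.

2.35°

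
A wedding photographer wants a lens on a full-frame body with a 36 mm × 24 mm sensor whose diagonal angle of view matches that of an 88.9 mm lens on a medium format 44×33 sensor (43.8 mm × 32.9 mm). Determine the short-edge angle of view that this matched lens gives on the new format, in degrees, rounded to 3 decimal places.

Sensor diagonal = √(43.8² + 32.9²) = √3000.8500 ≈ 54.7800 mm.
Sensor diagonal = √(36² + 24²) = √1872.0000 ≈ 43.2666 mm.
Equal diagonal AOV ⇒ f₂ = f₁ · 43.2666/54.7800 = 88.9 × 0.78982 ≈ 70.2154 mm.
Short-edge AOV on the new format = 2·arctan(24 / (2 × 70.2154)) = 2·arctan(0.17090) ≈ 19.3966°.

19.397°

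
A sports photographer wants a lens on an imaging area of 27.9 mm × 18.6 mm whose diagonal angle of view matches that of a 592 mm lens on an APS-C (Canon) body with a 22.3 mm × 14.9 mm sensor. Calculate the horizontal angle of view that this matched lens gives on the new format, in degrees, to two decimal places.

Sensor diagonal = √(22.3² + 14.9²) = √719.3000 ≈ 26.8198 mm.
Sensor diagonal = √(27.9² + 18.6²) = √1124.3700 ≈ 33.5316 mm.
Equal diagonal AOV ⇒ f₂ = f₁ · 33.5316/26.8198 = 592 × 1.25026 ≈ 740.1527 mm.
Horizontal AOV on the new format = 2·arctan(27.9 / (2 × 740.1527)) = 2·arctan(0.01885) ≈ 2.1595°.

2.16°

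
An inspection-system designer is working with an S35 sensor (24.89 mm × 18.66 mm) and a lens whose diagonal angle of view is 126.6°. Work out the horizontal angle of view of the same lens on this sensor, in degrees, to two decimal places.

Sensor diagonal = √(24.89² + 18.66²) = √967.7077 ≈ 31.1080 mm.
From the diagonal AOV: f = 31.1080 / (2·tan(63.3°)) = 31.1080 / 3.97656 ≈ 7.8228 mm.
Horizontal AOV = 2·arctan(24.89 / (2 × 7.8228)) = 2·arctan(1.59085) ≈ 115.6936°.

115.69°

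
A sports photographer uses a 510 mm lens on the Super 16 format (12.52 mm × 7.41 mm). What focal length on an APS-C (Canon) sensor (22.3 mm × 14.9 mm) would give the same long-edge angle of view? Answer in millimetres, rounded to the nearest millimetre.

Equal angle of view means equal width/f ratio, so f₂ = f₁ · (width₂/width₁) = 510 × 22.3/12.52.
f₂ = 510 × 1.78115 ≈ 908.387 mm.

908 mm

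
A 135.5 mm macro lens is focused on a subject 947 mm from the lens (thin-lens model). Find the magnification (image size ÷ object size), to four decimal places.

Thin lens: 1/f = 1/dₒ + 1/dᵢ → 1/dᵢ = 1/135.5 − 1/947 = 0.0063241 mm⁻¹, so dᵢ ≈ 158.1251 mm.
Magnification m = dᵢ/dₒ = 158.1251/947 ≈ 0.16697.

0.1670×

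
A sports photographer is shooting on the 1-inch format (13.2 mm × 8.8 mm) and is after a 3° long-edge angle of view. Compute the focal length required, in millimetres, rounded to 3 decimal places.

252.044 mm

From α = 2·arctan(w/2f) we get f = w / (2·tan(α/2)).
With w = 13.2 mm and α/2 = 1.5°, tan(α/2) ≈ 0.02619, so f ≈ 13.2 / 0.05237 ≈ 252.0438 mm.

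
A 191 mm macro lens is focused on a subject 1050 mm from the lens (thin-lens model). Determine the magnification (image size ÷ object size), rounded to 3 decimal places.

0.222×

Thin lens: 1/f = 1/dₒ + 1/dᵢ → 1/dᵢ = 1/191 − 1/1050 = 0.0042832 mm⁻¹, so dᵢ ≈ 233.4692 mm.
Magnification m = dᵢ/dₒ = 233.4692/1050 ≈ 0.22235.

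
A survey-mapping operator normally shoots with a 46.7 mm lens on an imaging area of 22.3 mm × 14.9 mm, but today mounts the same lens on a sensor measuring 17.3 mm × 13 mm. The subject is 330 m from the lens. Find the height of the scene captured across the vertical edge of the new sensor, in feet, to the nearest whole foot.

The focal length stays 46.7 mm; the relevant sensor dimension is now h = 13 mm. Object distance dₒ = 330 m = 330000 mm.
Thin-lens field height W = h·(dₒ − f)/f = 13 × (330000 − 46.7)/46.7 ≈ 91849.955 mm = 91849.955/304.8 ft = 301.345 ft.

301 ft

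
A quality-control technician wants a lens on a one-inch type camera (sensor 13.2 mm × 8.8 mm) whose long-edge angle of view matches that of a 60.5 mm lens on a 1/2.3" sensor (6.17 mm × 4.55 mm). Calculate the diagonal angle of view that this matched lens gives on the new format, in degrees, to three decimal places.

7.014°

Equal long-edge AOV ⇒ f₂ = f₁ · 13.2/6.17 = 60.5 × 2.13938 ≈ 129.4327 mm.
Sensor diagonal = √(13.2² + 8.8²) = √251.6800 ≈ 15.8644 mm.
Diagonal AOV on the new format = 2·arctan(15.8644 / (2 × 129.4327)) = 2·arctan(0.06128) ≈ 7.0139°.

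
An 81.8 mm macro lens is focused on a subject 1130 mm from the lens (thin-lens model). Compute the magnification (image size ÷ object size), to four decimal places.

Thin lens: 1/f = 1/dₒ + 1/dᵢ → 1/dᵢ = 1/81.8 − 1/1130 = 0.0113400 mm⁻¹, so dᵢ ≈ 88.1836 mm.
Magnification m = dᵢ/dₒ = 88.1836/1130 ≈ 0.07804.

0.0780×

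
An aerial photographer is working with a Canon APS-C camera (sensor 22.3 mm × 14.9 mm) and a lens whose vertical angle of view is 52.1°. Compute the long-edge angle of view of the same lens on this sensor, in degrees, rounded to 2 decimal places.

From the vertical AOV: f = 14.9 / (2·tan(26.05°)) = 14.9 / 0.97763 ≈ 15.2410 mm.
Long-edge AOV = 2·arctan(22.3 / (2 × 15.2410)) = 2·arctan(0.73158) ≈ 72.3769°.

72.38°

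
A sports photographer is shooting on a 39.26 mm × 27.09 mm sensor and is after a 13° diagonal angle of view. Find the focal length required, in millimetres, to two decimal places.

Sensor diagonal = √(39.26² + 27.09²) = √2275.2157 ≈ 47.6992 mm.
From α = 2·arctan(d/2f) we get f = d / (2·tan(α/2)).
With d = 47.6992 mm and α/2 = 6.5°, tan(α/2) ≈ 0.11394, so f ≈ 47.6992 / 0.22787 ≈ 209.3253 mm.

209.33 mm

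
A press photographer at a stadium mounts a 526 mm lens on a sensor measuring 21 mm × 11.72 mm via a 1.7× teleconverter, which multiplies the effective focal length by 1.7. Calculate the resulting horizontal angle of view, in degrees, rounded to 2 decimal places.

1.35°

Effective focal length f = 526 × 1.7 = 894.2 mm.
α = 2·arctan(21 / (2 × 894.2)) = 2·arctan(0.01174) ≈ 1.3455°.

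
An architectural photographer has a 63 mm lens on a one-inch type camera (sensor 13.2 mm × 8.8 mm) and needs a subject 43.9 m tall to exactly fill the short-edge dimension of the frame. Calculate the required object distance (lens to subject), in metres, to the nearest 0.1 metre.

W: 43.9 m = 43900 mm.
Magnification m = h/W = dᵢ/dₒ; combined with 1/f = 1/dₒ + 1/dᵢ this gives dₒ = f·(1 + W/h).
dₒ = 63 mm × (1 + 43900/8.8) = 63 × 4989.6364 ≈ 314347.091 mm = 314.347 m.

314.3 m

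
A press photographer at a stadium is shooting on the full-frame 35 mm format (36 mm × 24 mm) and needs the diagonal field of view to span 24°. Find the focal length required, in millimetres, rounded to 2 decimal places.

101.78 mm

Sensor diagonal = √(36² + 24²) = √1872.0000 ≈ 43.2666 mm.
From α = 2·arctan(d/2f) we get f = d / (2·tan(α/2)).
With d = 43.2666 mm and α/2 = 12°, tan(α/2) ≈ 0.21256, so f ≈ 43.2666 / 0.42511 ≈ 101.7767 mm.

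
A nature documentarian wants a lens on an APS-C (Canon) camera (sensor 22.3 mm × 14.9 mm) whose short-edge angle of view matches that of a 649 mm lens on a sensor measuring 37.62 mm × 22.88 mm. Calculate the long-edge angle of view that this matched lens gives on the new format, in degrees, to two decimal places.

3.02°

Equal short-edge AOV ⇒ f₂ = f₁ · 14.9/22.88 = 649 × 0.65122 ≈ 422.6442 mm.
Long-edge AOV on the new format = 2·arctan(22.3 / (2 × 422.6442)) = 2·arctan(0.02638) ≈ 3.0224°.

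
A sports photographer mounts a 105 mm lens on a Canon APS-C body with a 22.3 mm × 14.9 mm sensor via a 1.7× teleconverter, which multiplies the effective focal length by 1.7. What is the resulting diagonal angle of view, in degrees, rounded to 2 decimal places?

8.59°

Effective focal length f = 105 × 1.7 = 178.5 mm.
Sensor diagonal = √(22.3² + 14.9²) = √719.3000 ≈ 26.8198 mm.
α = 2·arctan(26.820 / (2 × 178.5)) = 2·arctan(0.07513) ≈ 8.5926°.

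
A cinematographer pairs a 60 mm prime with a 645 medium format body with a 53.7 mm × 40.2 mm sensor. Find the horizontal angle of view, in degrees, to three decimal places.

Angle of view α = 2·arctan(w/2f) with w = 53.7 mm and f = 60 mm.
w/2f = 0.44750; arctan(0.44750) ≈ 24.1085°, so α ≈ 48.2170°.

48.217°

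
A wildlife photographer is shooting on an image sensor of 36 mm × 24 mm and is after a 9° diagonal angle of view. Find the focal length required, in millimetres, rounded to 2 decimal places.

Sensor diagonal = √(36² + 24²) = √1872.0000 ≈ 43.2666 mm.
From α = 2·arctan(d/2f) we get f = d / (2·tan(α/2)).
With d = 43.2666 mm and α/2 = 4.5°, tan(α/2) ≈ 0.07870, so f ≈ 43.2666 / 0.15740 ≈ 274.8772 mm.

274.88 mm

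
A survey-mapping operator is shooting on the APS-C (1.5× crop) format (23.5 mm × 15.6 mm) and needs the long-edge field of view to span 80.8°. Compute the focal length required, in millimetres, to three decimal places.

13.806 mm

From α = 2·arctan(w/2f) we get f = w / (2·tan(α/2)).
With w = 23.5 mm and α/2 = 40.4°, tan(α/2) ≈ 0.85107, so f ≈ 23.5 / 1.70213 ≈ 13.8062 mm.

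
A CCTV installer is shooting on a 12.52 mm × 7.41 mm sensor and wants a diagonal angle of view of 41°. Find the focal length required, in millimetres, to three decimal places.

Sensor diagonal = √(12.52² + 7.41²) = √211.6585 ≈ 14.5485 mm.
From α = 2·arctan(d/2f) we get f = d / (2·tan(α/2)).
With d = 14.5485 mm and α/2 = 20.5°, tan(α/2) ≈ 0.37388, so f ≈ 14.5485 / 0.74777 ≈ 19.4558 mm.

19.456 mm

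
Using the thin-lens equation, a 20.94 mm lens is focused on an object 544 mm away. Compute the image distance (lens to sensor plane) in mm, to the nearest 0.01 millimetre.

1/dᵢ = 1/f − 1/dₒ = 1/20.94 − 1/544 = 0.0459173 mm⁻¹.
dᵢ = 1/0.0459173 ≈ 21.7783 mm.

21.78 mm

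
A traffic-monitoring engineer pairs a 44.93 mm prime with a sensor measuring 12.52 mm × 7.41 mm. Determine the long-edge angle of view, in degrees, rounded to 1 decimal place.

Angle of view α = 2·arctan(w/2f) with w = 12.52 mm and f = 44.93 mm.
w/2f = 0.13933; arctan(0.13933) ≈ 7.9318°, so α ≈ 15.8637°.

15.9°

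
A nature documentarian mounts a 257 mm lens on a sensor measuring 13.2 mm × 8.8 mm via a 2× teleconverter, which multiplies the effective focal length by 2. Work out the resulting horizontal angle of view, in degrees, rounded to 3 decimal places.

Effective focal length f = 257 × 2 = 514 mm.
α = 2·arctan(13.2 / (2 × 514)) = 2·arctan(0.01284) ≈ 1.4713°.

1.471°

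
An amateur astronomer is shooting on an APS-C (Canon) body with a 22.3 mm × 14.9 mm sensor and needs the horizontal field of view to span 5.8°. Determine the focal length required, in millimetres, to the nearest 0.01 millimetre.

220.10 mm

From α = 2·arctan(w/2f) we get f = w / (2·tan(α/2)).
With w = 22.3 mm and α/2 = 2.9°, tan(α/2) ≈ 0.05066, so f ≈ 22.3 / 0.10132 ≈ 220.1042 mm.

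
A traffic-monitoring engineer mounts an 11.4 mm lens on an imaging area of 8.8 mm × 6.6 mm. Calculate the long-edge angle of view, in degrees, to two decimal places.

Angle of view α = 2·arctan(w/2f) with w = 8.8 mm and f = 11.4 mm.
w/2f = 0.38596; arctan(0.38596) ≈ 21.1048°, so α ≈ 42.2097°.

42.21°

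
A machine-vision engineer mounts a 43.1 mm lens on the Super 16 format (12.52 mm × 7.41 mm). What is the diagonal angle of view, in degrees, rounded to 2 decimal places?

Sensor diagonal = √(12.52² + 7.41²) = √211.6585 ≈ 14.5485 mm.
Angle of view α = 2·arctan(d/2f) with d = 14.5485 mm and f = 43.1 mm.
d/2f = 0.16878; arctan(0.16878) ≈ 9.5799°, so α ≈ 19.1597°.

19.16°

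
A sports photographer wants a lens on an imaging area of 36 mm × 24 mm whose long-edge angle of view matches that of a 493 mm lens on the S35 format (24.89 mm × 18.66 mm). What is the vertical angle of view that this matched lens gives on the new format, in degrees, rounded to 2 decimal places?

1.93°

Equal long-edge AOV ⇒ f₂ = f₁ · 36/24.89 = 493 × 1.44636 ≈ 713.0575 mm.
Vertical AOV on the new format = 2·arctan(24 / (2 × 713.0575)) = 2·arctan(0.01683) ≈ 1.9283°.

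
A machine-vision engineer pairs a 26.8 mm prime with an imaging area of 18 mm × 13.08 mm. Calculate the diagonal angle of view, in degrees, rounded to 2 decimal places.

45.09°

Sensor diagonal = √(18² + 13.08²) = √495.0864 ≈ 22.2505 mm.
Angle of view α = 2·arctan(d/2f) with d = 22.2505 mm and f = 26.8 mm.
d/2f = 0.41512; arctan(0.41512) ≈ 22.5444°, so α ≈ 45.0888°.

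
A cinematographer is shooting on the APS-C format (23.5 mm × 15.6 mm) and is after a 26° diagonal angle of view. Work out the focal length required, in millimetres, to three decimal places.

Sensor diagonal = √(23.5² + 15.6²) = √795.6100 ≈ 28.2066 mm.
From α = 2·arctan(d/2f) we get f = d / (2·tan(α/2)).
With d = 28.2066 mm and α/2 = 13°, tan(α/2) ≈ 0.23087, so f ≈ 28.2066 / 0.46174 ≈ 61.0880 mm.

61.088 mm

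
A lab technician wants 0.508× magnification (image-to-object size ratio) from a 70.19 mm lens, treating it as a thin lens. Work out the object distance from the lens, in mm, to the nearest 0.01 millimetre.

With m = dᵢ/dₒ and 1/f = 1/dₒ + 1/dᵢ, substituting dᵢ = m·dₒ gives 1/f = (1 + 1/m)/dₒ, hence dₒ = f·(1 + 1/m).
dₒ = 70.19 × (1 + 1/0.508) = 70.19 × 2.96850 ≈ 208.359 mm.

208.36 mm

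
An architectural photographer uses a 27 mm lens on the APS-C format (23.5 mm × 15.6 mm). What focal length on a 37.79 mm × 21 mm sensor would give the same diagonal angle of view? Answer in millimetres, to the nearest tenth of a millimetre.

Sensor diagonal = √(23.5² + 15.6²) = √795.6100 ≈ 28.2066 mm.
Sensor diagonal = √(37.79² + 21²) = √1869.0841 ≈ 43.2329 mm.
Equal angle of view means equal diagonal/f ratio, so f₂ = f₁ · (diagonal₂/diagonal₁) = 27 × 43.2329/28.2066.
f₂ = 27 × 1.53273 ≈ 41.384 mm.

41.4 mm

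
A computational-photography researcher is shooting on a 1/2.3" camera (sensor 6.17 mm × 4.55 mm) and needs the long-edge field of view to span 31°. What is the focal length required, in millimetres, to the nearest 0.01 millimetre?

From α = 2·arctan(w/2f) we get f = w / (2·tan(α/2)).
With w = 6.17 mm and α/2 = 15.5°, tan(α/2) ≈ 0.27732, so f ≈ 6.17 / 0.55465 ≈ 11.1242 mm.

11.12 mm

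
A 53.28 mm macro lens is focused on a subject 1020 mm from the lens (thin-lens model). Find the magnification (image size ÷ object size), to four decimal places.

Thin lens: 1/f = 1/dₒ + 1/dᵢ → 1/dᵢ = 1/53.28 − 1/1020 = 0.0177884 mm⁻¹, so dᵢ ≈ 56.2165 mm.
Magnification m = dᵢ/dₒ = 56.2165/1020 ≈ 0.05511.

0.0551×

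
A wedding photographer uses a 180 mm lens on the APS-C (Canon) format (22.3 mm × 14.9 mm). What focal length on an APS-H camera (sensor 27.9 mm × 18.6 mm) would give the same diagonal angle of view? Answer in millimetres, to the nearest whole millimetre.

Sensor diagonal = √(22.3² + 14.9²) = √719.3000 ≈ 26.8198 mm.
Sensor diagonal = √(27.9² + 18.6²) = √1124.3700 ≈ 33.5316 mm.
Equal angle of view means equal diagonal/f ratio, so f₂ = f₁ · (diagonal₂/diagonal₁) = 180 × 33.5316/26.8198.
f₂ = 180 × 1.25026 ≈ 225.046 mm.

225 mm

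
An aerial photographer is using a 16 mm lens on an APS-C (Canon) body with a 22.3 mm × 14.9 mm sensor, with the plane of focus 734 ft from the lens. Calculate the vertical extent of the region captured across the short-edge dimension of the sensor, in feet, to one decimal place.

683.5 ft

dₒ: 734 ft × 304.8 mm/ft = 223723.19 mm.
Similar triangles through the lens centre give W/dₒ = h/dᵢ; with 1/f = 1/dₒ + 1/dᵢ this gives W = h·(dₒ − f)/f.
W = 14.9 mm × (223723 − 16) / 16 = 14.9 × 13981.6996 ≈ 208327.323 mm = 208327.323/304.8 ft = 683.489 ft.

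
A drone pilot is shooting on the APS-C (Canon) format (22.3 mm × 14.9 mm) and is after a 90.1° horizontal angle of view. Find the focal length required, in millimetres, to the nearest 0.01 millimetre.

From α = 2·arctan(w/2f) we get f = w / (2·tan(α/2)).
With w = 22.3 mm and α/2 = 45.05°, tan(α/2) ≈ 1.00175, so f ≈ 22.3 / 2.00349 ≈ 11.1306 mm.

11.13 mm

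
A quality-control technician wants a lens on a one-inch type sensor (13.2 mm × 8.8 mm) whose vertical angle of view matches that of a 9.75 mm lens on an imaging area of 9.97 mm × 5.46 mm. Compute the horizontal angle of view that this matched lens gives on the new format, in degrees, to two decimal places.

45.56°

Equal vertical AOV ⇒ f₂ = f₁ · 8.8/5.46 = 9.75 × 1.61172 ≈ 15.7143 mm.
Horizontal AOV on the new format = 2·arctan(13.2 / (2 × 15.7143)) = 2·arctan(0.42000) ≈ 45.5648°.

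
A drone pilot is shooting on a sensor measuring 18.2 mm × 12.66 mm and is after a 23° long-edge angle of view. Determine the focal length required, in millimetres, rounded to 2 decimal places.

44.73 mm

From α = 2·arctan(w/2f) we get f = w / (2·tan(α/2)).
With w = 18.2 mm and α/2 = 11.5°, tan(α/2) ≈ 0.20345, so f ≈ 18.2 / 0.40690 ≈ 44.7279 mm.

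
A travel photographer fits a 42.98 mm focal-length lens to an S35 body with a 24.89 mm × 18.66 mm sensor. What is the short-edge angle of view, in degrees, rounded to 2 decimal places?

24.50°

Angle of view α = 2·arctan(h/2f) with h = 18.66 mm and f = 42.98 mm.
h/2f = 0.21708; arctan(0.21708) ≈ 12.2476°, so α ≈ 24.4952°.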